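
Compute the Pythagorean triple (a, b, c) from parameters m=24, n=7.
(527, 336, 625)

Euclid's formula: a = m² - n², b = 2mn, c = m² + n²
m = 24, n = 7
a = 24² - 7² = 576 - 49 = 527
b = 2 × 24 × 7 = 336
c = 24² + 7² = 576 + 49 = 625
Verification: 527² + 336² = 277729 + 112896 = 390625 = 625² ✓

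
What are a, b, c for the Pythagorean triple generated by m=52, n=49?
(303, 5096, 5105)

Euclid's formula: a = m² - n², b = 2mn, c = m² + n²
m = 52, n = 49
a = 52² - 49² = 2704 - 2401 = 303
b = 2 × 52 × 49 = 5096
c = 52² + 49² = 2704 + 2401 = 5105
Verification: 303² + 5096² = 91809 + 25969216 = 26061025 = 5105² ✓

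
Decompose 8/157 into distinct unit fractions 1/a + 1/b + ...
1/20 + 1/1047 + 1/3287580

Greedy algorithm:
8/157: ceiling(157/8) = 20, use 1/20
3/3140: ceiling(3140/3) = 1047, use 1/1047
1/3287580: ceiling(3287580/1) = 3287580, use 1/3287580
Result: 8/157 = 1/20 + 1/1047 + 1/3287580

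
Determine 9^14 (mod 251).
39

Repeated squaring. Binary of 14 = 1110.
9^1 ≡ 9 (mod 251); 9^2 ≡ 81 (mod 251); 9^4 ≡ 35 (mod 251); 9^8 ≡ 221 (mod 251)
9^14 = 9^2 × 9^4 × 9^8 ≡ 39 (mod 251)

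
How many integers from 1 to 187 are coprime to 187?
160

187 = 11 × 17
φ(n) = n × ∏(1 - 1/p) for each prime p dividing n
φ(187) = 187 × (1 - 1/11) × (1 - 1/17) = 160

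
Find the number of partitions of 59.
831820

p(n) counts ways to write n as a sum of positive integers (order ignored).
Euler's pentagonal recurrence: p(k) = p(k-1) + p(k-2) - p(k-5) - p(k-7) + p(k-12) + p(k-15) - ... (offsets j(3j∓1)/2, signs ++--, p(0)=1, p(<0)=0).
DP table for k = 0..58: p(0)=1, p(1)=1, p(2)=2, p(3)=3, p(4)=5, p(5)=7, p(6)=11, p(7)=15, p(8)=22, p(9)=30, p(10)=42, p(11)=56, p(12)=77, p(13)=101, p(14)=135, p(15)=176, p(16)=231, p(17)=297, p(18)=385, p(19)=490, p(20)=627, p(21)=792, p(22)=1002, p(23)=1255, p(24)=1575, p(25)=1958, p(26)=2436, p(27)=3010, p(28)=3718, p(29)=4565, p(30)=5604, p(31)=6842, p(32)=8349, p(33)=10143, p(34)=12310, p(35)=14883, p(36)=17977, p(37)=21637, p(38)=26015, p(39)=31185, p(40)=37338, p(41)=44583, p(42)=53174, p(43)=63261, p(44)=75175, p(45)=89134, p(46)=105558, p(47)=124754, p(48)=147273, p(49)=173525, p(50)=204226, p(51)=239943, p(52)=281589, p(53)=329931, p(54)=386155, p(55)=451276, p(56)=526823, p(57)=614154, p(58)=715220.
Final step: p(59) = p(58) + p(57) - p(54) - p(52) + p(47) + p(44) - p(37) - p(33) + p(24) + p(19) - p(8) - p(2)
= 715220 + 614154 - 386155 - 281589 + 124754 + 75175 - 21637 - 10143 + 1575 + 490 - 22 - 2
= 831820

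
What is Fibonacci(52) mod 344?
323

Matrix identity: Q^n = [[F_(n+1), F_n], [F_n, F_(n-1)]] with Q = [[1,1],[1,0]].
n = 52 = 110100₂. Square-and-multiply, entries mod 344:
Q^1 = [[1,1],[1,0]]
Q^3 = (Q^1)²·Q = [[3,2],[2,1]]
Q^6 = (Q^3)² = [[13,8],[8,5]]
Q^13 = (Q^6)²·Q = [[33,233],[233,144]]
Q^26 = (Q^13)² = [[338,305],[305,33]]
Q^52 = (Q^26)² = [[181,323],[323,202]]
F_52 mod 344 = Q^52[0][1] = 323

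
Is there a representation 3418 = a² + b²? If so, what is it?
13² + 57² (a=13, b=57)

Factorization: 3418 = 2 × 1709
By Fermat: n is sum of two squares iff every prime p ≡ 3 (mod 4) appears to even power.
All primes ≡ 3 (mod 4) appear to even power.
Search a = 0, 1, 2, … for 3418 - a² a perfect square: first hit at a = 13: 3418 - 169 = 3249 = 57².
3418 = 13² + 57² = 169 + 3249 ✓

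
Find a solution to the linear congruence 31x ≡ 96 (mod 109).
x ≡ 91 (mod 109)

gcd(31, 109) = 1, which divides 96, so solutions exist.
Find 31^(-1) mod 109 by the extended Euclidean algorithm:
109 = 3 × 31 + 16  ⟹  16 = (1)·109 + (-3)·31
31 = 1 × 16 + 15  ⟹  15 = (-1)·109 + (4)·31
16 = 1 × 15 + 1  ⟹  1 = (2)·109 + (-7)·31
So (-7)·31 ≡ 1 (mod 109), i.e. 31^(-1) ≡ -7 ≡ 102 (mod 109).
x ≡ 102 × 96 = 9792 ≡ 91 (mod 109).
Check: 31 × 91 = 2821 ≡ 96 (mod 109).
Unique solution: x ≡ 91 (mod 109)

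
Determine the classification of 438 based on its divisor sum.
abundant

Proper divisors of 438: sum = 1 + 2 + 3 + 6 + 73 + 146 + 219 = 450
Since 450 > 438, 438 is abundant.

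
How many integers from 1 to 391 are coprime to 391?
352

391 = 17 × 23
φ(n) = n × ∏(1 - 1/p) for each prime p dividing n
φ(391) = 391 × (1 - 1/17) × (1 - 1/23) = 352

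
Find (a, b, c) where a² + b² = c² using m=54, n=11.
(2795, 1188, 3037)

Euclid's formula: a = m² - n², b = 2mn, c = m² + n²
m = 54, n = 11
a = 54² - 11² = 2916 - 121 = 2795
b = 2 × 54 × 11 = 1188
c = 54² + 11² = 2916 + 121 = 3037
Verification: 2795² + 1188² = 7812025 + 1411344 = 9223369 = 3037² ✓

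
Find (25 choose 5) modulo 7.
0

Using Lucas' theorem:
Write n=25 and k=5 in base 7:
n in base 7: [3, 4]
k in base 7: [0, 5]
C(25,5) mod 7 = ∏ C(n_i, k_i) mod 7
Digit binomials (mod 7): C(3,0) = 1; C(4,5) = 0 (k_i > n_i)
Product: 1 × 0 = 0 ≡ 0 (mod 7)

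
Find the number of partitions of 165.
172389800255

p(n) counts ways to write n as a sum of positive integers (order ignored).
Euler's pentagonal recurrence: p(k) = p(k-1) + p(k-2) - p(k-5) - p(k-7) + p(k-12) + p(k-15) - ... (offsets j(3j∓1)/2, signs ++--, p(0)=1, p(<0)=0).
DP table for k = 0..164: p(0)=1, p(1)=1, p(2)=2, p(3)=3, p(4)=5, p(5)=7, p(6)=11, p(7)=15, p(8)=22, p(9)=30, p(10)=42, p(11)=56, p(12)=77, p(13)=101, p(14)=135, p(15)=176, p(16)=231, p(17)=297, p(18)=385, p(19)=490, p(20)=627, p(21)=792, p(22)=1002, p(23)=1255, p(24)=1575, p(25)=1958, p(26)=2436, p(27)=3010, p(28)=3718, p(29)=4565, p(30)=5604, p(31)=6842, p(32)=8349, p(33)=10143, p(34)=12310, p(35)=14883, p(36)=17977, p(37)=21637, p(38)=26015, p(39)=31185, p(40)=37338, p(41)=44583, p(42)=53174, p(43)=63261, p(44)=75175, p(45)=89134, p(46)=105558, p(47)=124754, p(48)=147273, p(49)=173525, p(50)=204226, p(51)=239943, p(52)=281589, p(53)=329931, p(54)=386155, p(55)=451276, p(56)=526823, p(57)=614154, p(58)=715220, p(59)=831820, p(60)=966467, p(61)=1121505, p(62)=1300156, p(63)=1505499, p(64)=1741630, p(65)=2012558, p(66)=2323520, p(67)=2679689, p(68)=3087735, p(69)=3554345, p(70)=4087968, p(71)=4697205, p(72)=5392783, p(73)=6185689, p(74)=7089500, p(75)=8118264, p(76)=9289091, p(77)=10619863, p(78)=12132164, p(79)=13848650, p(80)=15796476, p(81)=18004327, p(82)=20506255, p(83)=23338469, p(84)=26543660, p(85)=30167357, p(86)=34262962, p(87)=38887673, p(88)=44108109, p(89)=49995925, p(90)=56634173, p(91)=64112359, p(92)=72533807, p(93)=82010177, p(94)=92669720, p(95)=104651419, p(96)=118114304, p(97)=133230930, p(98)=150198136, p(99)=169229875, p(100)=190569292, p(101)=214481126, p(102)=241265379, p(103)=271248950, p(104)=304801365, p(105)=342325709, p(106)=384276336, p(107)=431149389, p(108)=483502844, p(109)=541946240, p(110)=607163746, p(111)=679903203, p(112)=761002156, p(113)=851376628, p(114)=952050665, p(115)=1064144451, p(116)=1188908248, p(117)=1327710076, p(118)=1482074143, p(119)=1653668665, p(120)=1844349560, p(121)=2056148051, p(122)=2291320912, p(123)=2552338241, p(124)=2841940500, p(125)=3163127352, p(126)=3519222692, p(127)=3913864295, p(128)=4351078600, p(129)=4835271870, p(130)=5371315400, p(131)=5964539504, p(132)=6620830889, p(133)=7346629512, p(134)=8149040695, p(135)=9035836076, p(136)=10015581680, p(137)=11097645016, p(138)=12292341831, p(139)=13610949895, p(140)=15065878135, p(141)=16670689208, p(142)=18440293320, p(143)=20390982757, p(144)=22540654445, p(145)=24908858009, p(146)=27517052599, p(147)=30388671978, p(148)=33549419497, p(149)=37027355200, p(150)=40853235313, p(151)=45060624582, p(152)=49686288421, p(153)=54770336324, p(154)=60356673280, p(155)=66493182097, p(156)=73232243759, p(157)=80630964769, p(158)=88751778802, p(159)=97662728555, p(160)=107438159466, p(161)=118159068427, p(162)=129913904637, p(163)=142798995930, p(164)=156919475295.
Final step: p(165) = p(164) + p(163) - p(160) - p(158) + p(153) + p(150) - p(143) - p(139) + p(130) + p(125) - p(114) - p(108) + p(95) + p(88) - p(73) - p(65) + p(48) + p(39) - p(20) - p(10)
= 156919475295 + 142798995930 - 107438159466 - 88751778802 + 54770336324 + 40853235313 - 20390982757 - 13610949895 + 5371315400 + 3163127352 - 952050665 - 483502844 + 104651419 + 44108109 - 6185689 - 2012558 + 147273 + 31185 - 627 - 42
= 172389800255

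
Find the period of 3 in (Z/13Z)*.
3

13 is prime, so ord(3) divides φ(13) = 12.
Divisors of 12: 1, 2, 3, 4, 6, 12.
Repeated squaring: 3^1 ≡ 3, 3^2 ≡ 9, 3^4 ≡ 3, 3^8 ≡ 9 (mod 13).
Test 3^d mod 13 for each divisor d in increasing order:
3^1 ≡ 3
3^2 ≡ 9
3^3 = 3^2·3^1 ≡ 1  ← first divisor giving 1
The order is 3.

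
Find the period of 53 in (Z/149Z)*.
74

149 is prime, so ord(53) divides φ(149) = 148.
Divisors of 148: 1, 2, 4, 37, 74, 148.
Repeated squaring: 53^1 ≡ 53, 53^2 ≡ 127, 53^4 ≡ 37, 53^8 ≡ 28, 53^16 ≡ 39, 53^32 ≡ 31, 53^64 ≡ 67, 53^128 ≡ 19 (mod 149).
Test 53^d mod 149 for each divisor d in increasing order:
53^1 ≡ 53
53^2 ≡ 127
53^4 ≡ 37
53^37 = 53^32·53^4·53^1 ≡ 148
53^74 = 53^64·53^8·53^2 ≡ 1  ← first divisor giving 1
The order is 74.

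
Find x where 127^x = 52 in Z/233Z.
2

Baby-step giant-step with step n = ⌈√233⌉ = 16.
Baby steps 127^j mod 233 (j:value) for j=0..15: 0:1, 1:127, 2:52, 3:80, 4:141, 5:199, 6:109, 7:96, 8:76, 9:99, 10:224, 11:22, 12:231, 13:212, 14:129, 15:73.
h = 52 is already in the table at j=2, so x = 2.
Check: 127^2 ≡ 52 (mod 233).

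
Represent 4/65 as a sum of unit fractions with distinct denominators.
1/17 + 1/369 + 1/203873 + 1/83128196385

Greedy algorithm:
4/65: ceiling(65/4) = 17, use 1/17
3/1105: ceiling(1105/3) = 369, use 1/369
2/407745: ceiling(407745/2) = 203873, use 1/203873
1/83128196385: ceiling(83128196385/1) = 83128196385, use 1/83128196385
Result: 4/65 = 1/17 + 1/369 + 1/203873 + 1/83128196385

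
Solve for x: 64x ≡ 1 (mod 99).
82

gcd(64, 99) = 1, so the inverse exists.
Extended Euclidean algorithm on (99, 64):
99 = 1 × 64 + 35  ⟹  35 = (1)·99 + (-1)·64
64 = 1 × 35 + 29  ⟹  29 = (-1)·99 + (2)·64
35 = 1 × 29 + 6  ⟹  6 = (2)·99 + (-3)·64
29 = 4 × 6 + 5  ⟹  5 = (-9)·99 + (14)·64
6 = 1 × 5 + 1  ⟹  1 = (11)·99 + (-17)·64
So (-17)·64 ≡ 1 (mod 99), i.e. 64^(-1) ≡ -17 ≡ 82 (mod 99).
Check: 64 × 82 = 5248 ≡ 1 (mod 99)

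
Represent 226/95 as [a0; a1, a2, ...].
[2; 2, 1, 1, 1, 3, 3]

Euclidean algorithm steps:
226 = 2 × 95 + 36
95 = 2 × 36 + 23
36 = 1 × 23 + 13
23 = 1 × 13 + 10
13 = 1 × 10 + 3
10 = 3 × 3 + 1
3 = 3 × 1 + 0
Continued fraction: [2; 2, 1, 1, 1, 3, 3]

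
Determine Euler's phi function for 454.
226

454 = 2 × 227
φ(n) = n × ∏(1 - 1/p) for each prime p dividing n
φ(454) = 454 × (1 - 1/2) × (1 - 1/227) = 226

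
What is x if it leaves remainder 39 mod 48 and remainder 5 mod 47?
663

Using Chinese Remainder Theorem:
M = 48 × 47 = 2256
M1 = 47, M2 = 48
y1 = 47^(-1) mod 48 = 47
y2 = 48^(-1) mod 47 = 1
x = (39×47×47 + 5×48×1) mod 2256 = 663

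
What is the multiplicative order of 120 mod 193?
192

193 is prime, so ord(120) divides φ(193) = 192.
Divisors of 192: 1, 2, 3, 4, 6, 8, 12, 16, 24, 32, 48, 64, 96, 192.
Repeated squaring: 120^1 ≡ 120, 120^2 ≡ 118, 120^4 ≡ 28, 120^8 ≡ 12, 120^16 ≡ 144, 120^32 ≡ 85, 120^64 ≡ 84, 120^128 ≡ 108 (mod 193).
Test 120^d mod 193 for each divisor d in increasing order:
120^1 ≡ 120
120^2 ≡ 118
120^3 = 120^2·120^1 ≡ 71
120^4 ≡ 28
120^6 = 120^4·120^2 ≡ 23
120^8 ≡ 12
120^12 = 120^8·120^4 ≡ 143
120^16 ≡ 144
120^24 = 120^16·120^8 ≡ 184
120^32 ≡ 85
120^48 = 120^32·120^16 ≡ 81
120^64 ≡ 84
120^96 = 120^64·120^32 ≡ 192
120^192 = 120^128·120^64 ≡ 1  ← first divisor giving 1
The order is 192.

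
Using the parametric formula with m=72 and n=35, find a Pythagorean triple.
(3959, 5040, 6409)

Euclid's formula: a = m² - n², b = 2mn, c = m² + n²
m = 72, n = 35
a = 72² - 35² = 5184 - 1225 = 3959
b = 2 × 72 × 35 = 5040
c = 72² + 35² = 5184 + 1225 = 6409
Verification: 3959² + 5040² = 15673681 + 25401600 = 41075281 = 6409² ✓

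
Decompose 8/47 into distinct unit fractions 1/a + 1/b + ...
1/6 + 1/282

Greedy algorithm:
8/47: ceiling(47/8) = 6, use 1/6
1/282: ceiling(282/1) = 282, use 1/282
Result: 8/47 = 1/6 + 1/282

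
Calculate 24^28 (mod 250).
176

Repeated squaring. Binary of 28 = 11100.
24^1 ≡ 24 (mod 250); 24^2 ≡ 76 (mod 250); 24^4 ≡ 26 (mod 250); 24^8 ≡ 176 (mod 250); 24^16 ≡ 226 (mod 250)
24^28 = 24^4 × 24^8 × 24^16 ≡ 176 (mod 250)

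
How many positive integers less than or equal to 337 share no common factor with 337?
336

337 = 337
φ(n) = n × ∏(1 - 1/p) for each prime p dividing n
φ(337) = 337 × (1 - 1/337) = 336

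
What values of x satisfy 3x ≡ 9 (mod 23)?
x ≡ 3 (mod 23)

gcd(3, 23) = 1, which divides 9, so solutions exist.
Find 3^(-1) mod 23 by the extended Euclidean algorithm:
23 = 7 × 3 + 2  ⟹  2 = (1)·23 + (-7)·3
3 = 1 × 2 + 1  ⟹  1 = (-1)·23 + (8)·3
So (8)·3 ≡ 1 (mod 23), i.e. 3^(-1) ≡ 8 (mod 23).
x ≡ 8 × 9 = 72 ≡ 3 (mod 23).
Check: 3 × 3 = 9 ≡ 9 (mod 23).
Unique solution: x ≡ 3 (mod 23)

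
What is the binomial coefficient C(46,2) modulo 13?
8

Using Lucas' theorem:
Write n=46 and k=2 in base 13:
n in base 13: [3, 7]
k in base 13: [0, 2]
C(46,2) mod 13 = ∏ C(n_i, k_i) mod 13
Digit binomials (mod 13): C(3,0) = 1; C(7,2) = 21 ≡ 8
Product: 1 × 8 = 8 ≡ 8 (mod 13)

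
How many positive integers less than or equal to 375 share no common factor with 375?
200

375 = 3 × 5^3
φ(n) = n × ∏(1 - 1/p) for each prime p dividing n
φ(375) = 375 × (1 - 1/3) × (1 - 1/5) = 200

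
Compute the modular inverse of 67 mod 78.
7

gcd(67, 78) = 1, so the inverse exists.
Extended Euclidean algorithm on (78, 67):
78 = 1 × 67 + 11  ⟹  11 = (1)·78 + (-1)·67
67 = 6 × 11 + 1  ⟹  1 = (-6)·78 + (7)·67
So (7)·67 ≡ 1 (mod 78), i.e. 67^(-1) ≡ 7 (mod 78).
Check: 67 × 7 = 469 ≡ 1 (mod 78)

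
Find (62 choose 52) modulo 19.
0

Using Lucas' theorem:
Write n=62 and k=52 in base 19:
n in base 19: [3, 5]
k in base 19: [2, 14]
C(62,52) mod 19 = ∏ C(n_i, k_i) mod 19
Digit binomials (mod 19): C(3,2) = 3; C(5,14) = 0 (k_i > n_i)
Product: 3 × 0 = 0 ≡ 0 (mod 19)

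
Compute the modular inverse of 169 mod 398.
325

gcd(169, 398) = 1, so the inverse exists.
Extended Euclidean algorithm on (398, 169):
398 = 2 × 169 + 60  ⟹  60 = (1)·398 + (-2)·169
169 = 2 × 60 + 49  ⟹  49 = (-2)·398 + (5)·169
60 = 1 × 49 + 11  ⟹  11 = (3)·398 + (-7)·169
49 = 4 × 11 + 5  ⟹  5 = (-14)·398 + (33)·169
11 = 2 × 5 + 1  ⟹  1 = (31)·398 + (-73)·169
So (-73)·169 ≡ 1 (mod 398), i.e. 169^(-1) ≡ -73 ≡ 325 (mod 398).
Check: 169 × 325 = 54925 ≡ 1 (mod 398)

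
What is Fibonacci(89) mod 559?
44

Matrix identity: Q^n = [[F_(n+1), F_n], [F_n, F_(n-1)]] with Q = [[1,1],[1,0]].
n = 89 = 1011001₂. Square-and-multiply, entries mod 559:
Q^1 = [[1,1],[1,0]]
Q^2 = (Q^1)² = [[2,1],[1,1]]
Q^5 = (Q^2)²·Q = [[8,5],[5,3]]
Q^11 = (Q^5)²·Q = [[144,89],[89,55]]
Q^22 = (Q^11)² = [[148,382],[382,325]]
Q^44 = (Q^22)² = [[128,129],[129,558]]
Q^89 = (Q^44)²·Q = [[216,44],[44,172]]
F_89 mod 559 = Q^89[0][1] = 44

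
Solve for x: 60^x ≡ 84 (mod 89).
78

Baby-step giant-step with step n = ⌈√89⌉ = 10.
Baby steps 60^j mod 89 (j:value) for j=0..9: 0:1, 1:60, 2:40, 3:86, 4:87, 5:58, 6:9, 7:6, 8:4, 9:62.
Giant-step multiplier: 60^(-10) ≡ 60^(88-10) = 60^78 ≡ 84 (mod 89).
Giant steps γ_i = 84·84^i mod 89: γ_0=84, γ_1=25, γ_2=53, γ_3=2, γ_4=79, γ_5=50, γ_6=17, γ_7=4 (in table at j=8).
x = i·n + j = 7·10 + 8 = 78.
Check: 60^78 ≡ 84 (mod 89).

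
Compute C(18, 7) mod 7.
2

Using Lucas' theorem:
Write n=18 and k=7 in base 7:
n in base 7: [2, 4]
k in base 7: [1, 0]
C(18,7) mod 7 = ∏ C(n_i, k_i) mod 7
Digit binomials (mod 7): C(2,1) = 2; C(4,0) = 1
Product: 2 × 1 = 2 ≡ 2 (mod 7)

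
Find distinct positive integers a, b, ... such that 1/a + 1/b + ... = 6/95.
1/16 + 1/1520

Greedy algorithm:
6/95: ceiling(95/6) = 16, use 1/16
1/1520: ceiling(1520/1) = 1520, use 1/1520
Result: 6/95 = 1/16 + 1/1520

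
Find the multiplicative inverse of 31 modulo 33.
16

gcd(31, 33) = 1, so the inverse exists.
Extended Euclidean algorithm on (33, 31):
33 = 1 × 31 + 2  ⟹  2 = (1)·33 + (-1)·31
31 = 15 × 2 + 1  ⟹  1 = (-15)·33 + (16)·31
So (16)·31 ≡ 1 (mod 33), i.e. 31^(-1) ≡ 16 (mod 33).
Check: 31 × 16 = 496 ≡ 1 (mod 33)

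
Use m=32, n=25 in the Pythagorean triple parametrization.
(399, 1600, 1649)

Euclid's formula: a = m² - n², b = 2mn, c = m² + n²
m = 32, n = 25
a = 32² - 25² = 1024 - 625 = 399
b = 2 × 32 × 25 = 1600
c = 32² + 25² = 1024 + 625 = 1649
Verification: 399² + 1600² = 159201 + 2560000 = 2719201 = 1649² ✓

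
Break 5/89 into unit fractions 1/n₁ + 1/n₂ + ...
1/18 + 1/1602

Greedy algorithm:
5/89: ceiling(89/5) = 18, use 1/18
1/1602: ceiling(1602/1) = 1602, use 1/1602
Result: 5/89 = 1/18 + 1/1602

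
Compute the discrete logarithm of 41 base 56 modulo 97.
49

Baby-step giant-step with step n = ⌈√97⌉ = 10.
Baby steps 56^j mod 97 (j:value) for j=0..9: 0:1, 1:56, 2:32, 3:46, 4:54, 5:17, 6:79, 7:59, 8:6, 9:45.
Giant-step multiplier: 56^(-10) ≡ 56^(96-10) = 56^86 ≡ 48 (mod 97).
Giant steps γ_i = 41·48^i mod 97: γ_0=41, γ_1=28, γ_2=83, γ_3=7, γ_4=45 (in table at j=9).
x = i·n + j = 4·10 + 9 = 49.
Check: 56^49 ≡ 41 (mod 97).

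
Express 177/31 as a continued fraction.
[5; 1, 2, 2, 4]

Euclidean algorithm steps:
177 = 5 × 31 + 22
31 = 1 × 22 + 9
22 = 2 × 9 + 4
9 = 2 × 4 + 1
4 = 4 × 1 + 0
Continued fraction: [5; 1, 2, 2, 4]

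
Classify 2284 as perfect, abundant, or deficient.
deficient

Proper divisors of 2284: sum = 1 + 2 + 4 + 571 + 1142 = 1720
Since 1720 < 2284, 2284 is deficient.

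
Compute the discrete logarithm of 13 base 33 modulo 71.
67

Baby-step giant-step with step n = ⌈√71⌉ = 9.
Baby steps 33^j mod 71 (j:value) for j=0..8: 0:1, 1:33, 2:24, 3:11, 4:8, 5:51, 6:50, 7:17, 8:64.
Giant-step multiplier: 33^(-9) ≡ 33^(70-9) = 33^61 ≡ 67 (mod 71).
Giant steps γ_i = 13·67^i mod 71: γ_0=13, γ_1=19, γ_2=66, γ_3=20, γ_4=62, γ_5=36, γ_6=69, γ_7=8 (in table at j=4).
x = i·n + j = 7·9 + 4 = 67.
Check: 33^67 ≡ 13 (mod 71).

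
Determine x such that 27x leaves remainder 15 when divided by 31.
x ≡ 4 (mod 31)

gcd(27, 31) = 1, which divides 15, so solutions exist.
Find 27^(-1) mod 31 by the extended Euclidean algorithm:
31 = 1 × 27 + 4  ⟹  4 = (1)·31 + (-1)·27
27 = 6 × 4 + 3  ⟹  3 = (-6)·31 + (7)·27
4 = 1 × 3 + 1  ⟹  1 = (7)·31 + (-8)·27
So (-8)·27 ≡ 1 (mod 31), i.e. 27^(-1) ≡ -8 ≡ 23 (mod 31).
x ≡ 23 × 15 = 345 ≡ 4 (mod 31).
Check: 27 × 4 = 108 ≡ 15 (mod 31).
Unique solution: x ≡ 4 (mod 31)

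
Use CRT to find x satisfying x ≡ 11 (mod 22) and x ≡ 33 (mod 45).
33

Using Chinese Remainder Theorem:
M = 22 × 45 = 990
M1 = 45, M2 = 22
y1 = 45^(-1) mod 22 = 1
y2 = 22^(-1) mod 45 = 43
x = (11×45×1 + 33×22×43) mod 990 = 33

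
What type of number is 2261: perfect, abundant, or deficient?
deficient

Proper divisors of 2261: sum = 1 + 7 + 17 + 19 + 119 + 133 + 323 = 619
Since 619 < 2261, 2261 is deficient.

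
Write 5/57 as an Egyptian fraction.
1/12 + 1/228

Greedy algorithm:
5/57: ceiling(57/5) = 12, use 1/12
1/228: ceiling(228/1) = 228, use 1/228
Result: 5/57 = 1/12 + 1/228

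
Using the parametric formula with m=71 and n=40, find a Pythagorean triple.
(3441, 5680, 6641)

Euclid's formula: a = m² - n², b = 2mn, c = m² + n²
m = 71, n = 40
a = 71² - 40² = 5041 - 1600 = 3441
b = 2 × 71 × 40 = 5680
c = 71² + 40² = 5041 + 1600 = 6641
Verification: 3441² + 5680² = 11840481 + 32262400 = 44102881 = 6641² ✓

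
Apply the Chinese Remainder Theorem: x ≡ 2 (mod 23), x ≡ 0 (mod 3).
48

Using Chinese Remainder Theorem:
M = 23 × 3 = 69
M1 = 3, M2 = 23
y1 = 3^(-1) mod 23 = 8
y2 = 23^(-1) mod 3 = 2
x = (2×3×8 + 0×23×2) mod 69 = 48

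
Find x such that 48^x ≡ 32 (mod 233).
104

Baby-step giant-step with step n = ⌈√233⌉ = 16.
Baby steps 48^j mod 233 (j:value) for j=0..15: 0:1, 1:48, 2:207, 3:150, 4:210, 5:61, 6:132, 7:45, 8:63, 9:228, 10:226, 11:130, 12:182, 13:115, 14:161, 15:39.
Giant-step multiplier: 48^(-16) ≡ 48^(232-16) = 48^216 ≡ 204 (mod 233).
Giant steps γ_i = 32·204^i mod 233: γ_0=32, γ_1=4, γ_2=117, γ_3=102, γ_4=71, γ_5=38, γ_6=63 (in table at j=8).
x = i·n + j = 6·16 + 8 = 104.
Check: 48^104 ≡ 32 (mod 233).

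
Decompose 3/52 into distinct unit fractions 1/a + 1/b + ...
1/18 + 1/468

Greedy algorithm:
3/52: ceiling(52/3) = 18, use 1/18
1/468: ceiling(468/1) = 468, use 1/468
Result: 3/52 = 1/18 + 1/468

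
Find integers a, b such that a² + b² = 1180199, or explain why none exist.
Not possible

Factorization: 1180199 = 23^3 × 97
By Fermat: n is sum of two squares iff every prime p ≡ 3 (mod 4) appears to even power.
Prime(s) ≡ 3 (mod 4) with odd exponent: [(23, 3)]
Therefore 1180199 cannot be expressed as a² + b².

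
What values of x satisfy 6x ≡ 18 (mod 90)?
x ≡ 3 (mod 15)

gcd(6, 90) = 6, which divides 18, so solutions exist.
Divide through by 6: x ≡ 3 (mod 15).
The coefficient of x is now 1, so x ≡ 3 (mod 15).
Check: 6 × 3 = 18 ≡ 18 (mod 90).
x ≡ 3 (mod 15), giving 6 solutions mod 90.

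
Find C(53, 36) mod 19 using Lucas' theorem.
0

Using Lucas' theorem:
Write n=53 and k=36 in base 19:
n in base 19: [2, 15]
k in base 19: [1, 17]
C(53,36) mod 19 = ∏ C(n_i, k_i) mod 19
Digit binomials (mod 19): C(2,1) = 2; C(15,17) = 0 (k_i > n_i)
Product: 2 × 0 = 0 ≡ 0 (mod 19)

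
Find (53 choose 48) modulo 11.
5

Using Lucas' theorem:
Write n=53 and k=48 in base 11:
n in base 11: [4, 9]
k in base 11: [4, 4]
C(53,48) mod 11 = ∏ C(n_i, k_i) mod 11
Digit binomials (mod 11): C(4,4) = 1; C(9,4) = 126 ≡ 5
Product: 1 × 5 = 5 ≡ 5 (mod 11)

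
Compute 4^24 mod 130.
66

Repeated squaring. Binary of 24 = 11000.
4^1 ≡ 4 (mod 130); 4^2 ≡ 16 (mod 130); 4^4 ≡ 126 (mod 130); 4^8 ≡ 16 (mod 130); 4^16 ≡ 126 (mod 130)
4^24 = 4^8 × 4^16 ≡ 66 (mod 130)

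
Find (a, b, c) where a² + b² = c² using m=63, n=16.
(3713, 2016, 4225)

Euclid's formula: a = m² - n², b = 2mn, c = m² + n²
m = 63, n = 16
a = 63² - 16² = 3969 - 256 = 3713
b = 2 × 63 × 16 = 2016
c = 63² + 16² = 3969 + 256 = 4225
Verification: 3713² + 2016² = 13786369 + 4064256 = 17850625 = 4225² ✓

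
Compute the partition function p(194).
2366022741845

p(n) counts ways to write n as a sum of positive integers (order ignored).
Euler's pentagonal recurrence: p(k) = p(k-1) + p(k-2) - p(k-5) - p(k-7) + p(k-12) + p(k-15) - ... (offsets j(3j∓1)/2, signs ++--, p(0)=1, p(<0)=0).
DP table for k = 0..193: p(0)=1, p(1)=1, p(2)=2, p(3)=3, p(4)=5, p(5)=7, p(6)=11, p(7)=15, p(8)=22, p(9)=30, p(10)=42, p(11)=56, p(12)=77, p(13)=101, p(14)=135, p(15)=176, p(16)=231, p(17)=297, p(18)=385, p(19)=490, p(20)=627, p(21)=792, p(22)=1002, p(23)=1255, p(24)=1575, p(25)=1958, p(26)=2436, p(27)=3010, p(28)=3718, p(29)=4565, p(30)=5604, p(31)=6842, p(32)=8349, p(33)=10143, p(34)=12310, p(35)=14883, p(36)=17977, p(37)=21637, p(38)=26015, p(39)=31185, p(40)=37338, p(41)=44583, p(42)=53174, p(43)=63261, p(44)=75175, p(45)=89134, p(46)=105558, p(47)=124754, p(48)=147273, p(49)=173525, p(50)=204226, p(51)=239943, p(52)=281589, p(53)=329931, p(54)=386155, p(55)=451276, p(56)=526823, p(57)=614154, p(58)=715220, p(59)=831820, p(60)=966467, p(61)=1121505, p(62)=1300156, p(63)=1505499, p(64)=1741630, p(65)=2012558, p(66)=2323520, p(67)=2679689, p(68)=3087735, p(69)=3554345, p(70)=4087968, p(71)=4697205, p(72)=5392783, p(73)=6185689, p(74)=7089500, p(75)=8118264, p(76)=9289091, p(77)=10619863, p(78)=12132164, p(79)=13848650, p(80)=15796476, p(81)=18004327, p(82)=20506255, p(83)=23338469, p(84)=26543660, p(85)=30167357, p(86)=34262962, p(87)=38887673, p(88)=44108109, p(89)=49995925, p(90)=56634173, p(91)=64112359, p(92)=72533807, p(93)=82010177, p(94)=92669720, p(95)=104651419, p(96)=118114304, p(97)=133230930, p(98)=150198136, p(99)=169229875, p(100)=190569292, p(101)=214481126, p(102)=241265379, p(103)=271248950, p(104)=304801365, p(105)=342325709, p(106)=384276336, p(107)=431149389, p(108)=483502844, p(109)=541946240, p(110)=607163746, p(111)=679903203, p(112)=761002156, p(113)=851376628, p(114)=952050665, p(115)=1064144451, p(116)=1188908248, p(117)=1327710076, p(118)=1482074143, p(119)=1653668665, p(120)=1844349560, p(121)=2056148051, p(122)=2291320912, p(123)=2552338241, p(124)=2841940500, p(125)=3163127352, p(126)=3519222692, p(127)=3913864295, p(128)=4351078600, p(129)=4835271870, p(130)=5371315400, p(131)=5964539504, p(132)=6620830889, p(133)=7346629512, p(134)=8149040695, p(135)=9035836076, p(136)=10015581680, p(137)=11097645016, p(138)=12292341831, p(139)=13610949895, p(140)=15065878135, p(141)=16670689208, p(142)=18440293320, p(143)=20390982757, p(144)=22540654445, p(145)=24908858009, p(146)=27517052599, p(147)=30388671978, p(148)=33549419497, p(149)=37027355200, p(150)=40853235313, p(151)=45060624582, p(152)=49686288421, p(153)=54770336324, p(154)=60356673280, p(155)=66493182097, p(156)=73232243759, p(157)=80630964769, p(158)=88751778802, p(159)=97662728555, p(160)=107438159466, p(161)=118159068427, p(162)=129913904637, p(163)=142798995930, p(164)=156919475295, p(165)=172389800255, p(166)=189334822579, p(167)=207890420102, p(168)=228204732751, p(169)=250438925115, p(170)=274768617130, p(171)=301384802048, p(172)=330495499613, p(173)=362326859895, p(174)=397125074750, p(175)=435157697830, p(176)=476715857290, p(177)=522115831195, p(178)=571701605655, p(179)=625846753120, p(180)=684957390936, p(181)=749474411781, p(182)=819876908323, p(183)=896684817527, p(184)=980462880430, p(185)=1071823774337, p(186)=1171432692373, p(187)=1280011042268, p(188)=1398341745571, p(189)=1527273599625, p(190)=1667727404093, p(191)=1820701100652, p(192)=1987276856363, p(193)=2168627105469.
Final step: p(194) = p(193) + p(192) - p(189) - p(187) + p(182) + p(179) - p(172) - p(168) + p(159) + p(154) - p(143) - p(137) + p(124) + p(117) - p(102) - p(94) + p(77) + p(68) - p(49) - p(39) + p(18) + p(7)
= 2168627105469 + 1987276856363 - 1527273599625 - 1280011042268 + 819876908323 + 625846753120 - 330495499613 - 228204732751 + 97662728555 + 60356673280 - 20390982757 - 11097645016 + 2841940500 + 1327710076 - 241265379 - 92669720 + 10619863 + 3087735 - 173525 - 31185 + 385 + 15
= 2366022741845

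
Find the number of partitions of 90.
56634173

p(n) counts ways to write n as a sum of positive integers (order ignored).
Euler's pentagonal recurrence: p(k) = p(k-1) + p(k-2) - p(k-5) - p(k-7) + p(k-12) + p(k-15) - ... (offsets j(3j∓1)/2, signs ++--, p(0)=1, p(<0)=0).
DP table for k = 0..89: p(0)=1, p(1)=1, p(2)=2, p(3)=3, p(4)=5, p(5)=7, p(6)=11, p(7)=15, p(8)=22, p(9)=30, p(10)=42, p(11)=56, p(12)=77, p(13)=101, p(14)=135, p(15)=176, p(16)=231, p(17)=297, p(18)=385, p(19)=490, p(20)=627, p(21)=792, p(22)=1002, p(23)=1255, p(24)=1575, p(25)=1958, p(26)=2436, p(27)=3010, p(28)=3718, p(29)=4565, p(30)=5604, p(31)=6842, p(32)=8349, p(33)=10143, p(34)=12310, p(35)=14883, p(36)=17977, p(37)=21637, p(38)=26015, p(39)=31185, p(40)=37338, p(41)=44583, p(42)=53174, p(43)=63261, p(44)=75175, p(45)=89134, p(46)=105558, p(47)=124754, p(48)=147273, p(49)=173525, p(50)=204226, p(51)=239943, p(52)=281589, p(53)=329931, p(54)=386155, p(55)=451276, p(56)=526823, p(57)=614154, p(58)=715220, p(59)=831820, p(60)=966467, p(61)=1121505, p(62)=1300156, p(63)=1505499, p(64)=1741630, p(65)=2012558, p(66)=2323520, p(67)=2679689, p(68)=3087735, p(69)=3554345, p(70)=4087968, p(71)=4697205, p(72)=5392783, p(73)=6185689, p(74)=7089500, p(75)=8118264, p(76)=9289091, p(77)=10619863, p(78)=12132164, p(79)=13848650, p(80)=15796476, p(81)=18004327, p(82)=20506255, p(83)=23338469, p(84)=26543660, p(85)=30167357, p(86)=34262962, p(87)=38887673, p(88)=44108109, p(89)=49995925.
Final step: p(90) = p(89) + p(88) - p(85) - p(83) + p(78) + p(75) - p(68) - p(64) + p(55) + p(50) - p(39) - p(33) + p(20) + p(13)
= 49995925 + 44108109 - 30167357 - 23338469 + 12132164 + 8118264 - 3087735 - 1741630 + 451276 + 204226 - 31185 - 10143 + 627 + 101
= 56634173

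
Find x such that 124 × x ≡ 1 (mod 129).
103

gcd(124, 129) = 1, so the inverse exists.
Extended Euclidean algorithm on (129, 124):
129 = 1 × 124 + 5  ⟹  5 = (1)·129 + (-1)·124
124 = 24 × 5 + 4  ⟹  4 = (-24)·129 + (25)·124
5 = 1 × 4 + 1  ⟹  1 = (25)·129 + (-26)·124
So (-26)·124 ≡ 1 (mod 129), i.e. 124^(-1) ≡ -26 ≡ 103 (mod 129).
Check: 124 × 103 = 12772 ≡ 1 (mod 129)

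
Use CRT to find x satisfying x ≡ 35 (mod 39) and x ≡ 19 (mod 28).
971

Using Chinese Remainder Theorem:
M = 39 × 28 = 1092
M1 = 28, M2 = 39
y1 = 28^(-1) mod 39 = 7
y2 = 39^(-1) mod 28 = 23
x = (35×28×7 + 19×39×23) mod 1092 = 971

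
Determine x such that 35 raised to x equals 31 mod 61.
49

Baby-step giant-step with step n = ⌈√61⌉ = 8.
Baby steps 35^j mod 61 (j:value) for j=0..7: 0:1, 1:35, 2:5, 3:53, 4:25, 5:21, 6:3, 7:44.
Giant-step multiplier: 35^(-8) ≡ 35^(60-8) = 35^52 ≡ 57 (mod 61).
Giant steps γ_i = 31·57^i mod 61: γ_0=31, γ_1=59, γ_2=8, γ_3=29, γ_4=6, γ_5=37, γ_6=35 (in table at j=1).
x = i·n + j = 6·8 + 1 = 49.
Check: 35^49 ≡ 31 (mod 61).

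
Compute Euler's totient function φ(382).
190

382 = 2 × 191
φ(n) = n × ∏(1 - 1/p) for each prime p dividing n
φ(382) = 382 × (1 - 1/2) × (1 - 1/191) = 190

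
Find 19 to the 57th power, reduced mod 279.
190

Repeated squaring. Binary of 57 = 111001.
19^1 ≡ 19 (mod 279); 19^2 ≡ 82 (mod 279); 19^4 ≡ 28 (mod 279); 19^8 ≡ 226 (mod 279); 19^16 ≡ 19 (mod 279); 19^32 ≡ 82 (mod 279)
19^57 = 19^1 × 19^8 × 19^16 × 19^32 ≡ 190 (mod 279)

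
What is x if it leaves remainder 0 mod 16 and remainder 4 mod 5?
64

Using Chinese Remainder Theorem:
M = 16 × 5 = 80
M1 = 5, M2 = 16
y1 = 5^(-1) mod 16 = 13
y2 = 16^(-1) mod 5 = 1
x = (0×5×13 + 4×16×1) mod 80 = 64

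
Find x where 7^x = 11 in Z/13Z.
5

Baby-step giant-step with step n = ⌈√13⌉ = 4.
Baby steps 7^j mod 13 (j:value) for j=0..3: 0:1, 1:7, 2:10, 3:5.
Giant-step multiplier: 7^(-4) ≡ 7^(12-4) = 7^8 ≡ 3 (mod 13).
Giant steps γ_i = 11·3^i mod 13: γ_0=11, γ_1=7 (in table at j=1).
x = i·n + j = 1·4 + 1 = 5.
Check: 7^5 ≡ 11 (mod 13).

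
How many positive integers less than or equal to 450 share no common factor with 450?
120

450 = 2 × 3^2 × 5^2
φ(n) = n × ∏(1 - 1/p) for each prime p dividing n
φ(450) = 450 × (1 - 1/2) × (1 - 1/3) × (1 - 1/5) = 120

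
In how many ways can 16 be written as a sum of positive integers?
231

p(n) counts ways to write n as a sum of positive integers (order ignored).
Euler's pentagonal recurrence: p(k) = p(k-1) + p(k-2) - p(k-5) - p(k-7) + p(k-12) + p(k-15) - ... (offsets j(3j∓1)/2, signs ++--, p(0)=1, p(<0)=0).
DP table for k = 0..15: p(0)=1, p(1)=1, p(2)=2, p(3)=3, p(4)=5, p(5)=7, p(6)=11, p(7)=15, p(8)=22, p(9)=30, p(10)=42, p(11)=56, p(12)=77, p(13)=101, p(14)=135, p(15)=176.
Final step: p(16) = p(15) + p(14) - p(11) - p(9) + p(4) + p(1)
= 176 + 135 - 56 - 30 + 5 + 1
= 231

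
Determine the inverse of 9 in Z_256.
57

gcd(9, 256) = 1, so the inverse exists.
Extended Euclidean algorithm on (256, 9):
256 = 28 × 9 + 4  ⟹  4 = (1)·256 + (-28)·9
9 = 2 × 4 + 1  ⟹  1 = (-2)·256 + (57)·9
So (57)·9 ≡ 1 (mod 256), i.e. 9^(-1) ≡ 57 (mod 256).
Check: 9 × 57 = 513 ≡ 1 (mod 256)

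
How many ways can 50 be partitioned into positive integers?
204226

p(n) counts ways to write n as a sum of positive integers (order ignored).
Euler's pentagonal recurrence: p(k) = p(k-1) + p(k-2) - p(k-5) - p(k-7) + p(k-12) + p(k-15) - ... (offsets j(3j∓1)/2, signs ++--, p(0)=1, p(<0)=0).
DP table for k = 0..49: p(0)=1, p(1)=1, p(2)=2, p(3)=3, p(4)=5, p(5)=7, p(6)=11, p(7)=15, p(8)=22, p(9)=30, p(10)=42, p(11)=56, p(12)=77, p(13)=101, p(14)=135, p(15)=176, p(16)=231, p(17)=297, p(18)=385, p(19)=490, p(20)=627, p(21)=792, p(22)=1002, p(23)=1255, p(24)=1575, p(25)=1958, p(26)=2436, p(27)=3010, p(28)=3718, p(29)=4565, p(30)=5604, p(31)=6842, p(32)=8349, p(33)=10143, p(34)=12310, p(35)=14883, p(36)=17977, p(37)=21637, p(38)=26015, p(39)=31185, p(40)=37338, p(41)=44583, p(42)=53174, p(43)=63261, p(44)=75175, p(45)=89134, p(46)=105558, p(47)=124754, p(48)=147273, p(49)=173525.
Final step: p(50) = p(49) + p(48) - p(45) - p(43) + p(38) + p(35) - p(28) - p(24) + p(15) + p(10)
= 173525 + 147273 - 89134 - 63261 + 26015 + 14883 - 3718 - 1575 + 176 + 42
= 204226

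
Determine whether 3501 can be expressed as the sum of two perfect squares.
30² + 51² (a=30, b=51)

Factorization: 3501 = 3^2 × 389
By Fermat: n is sum of two squares iff every prime p ≡ 3 (mod 4) appears to even power.
All primes ≡ 3 (mod 4) appear to even power.
Search a = 0, 1, 2, … for 3501 - a² a perfect square: first hit at a = 30: 3501 - 900 = 2601 = 51².
3501 = 30² + 51² = 900 + 2601 ✓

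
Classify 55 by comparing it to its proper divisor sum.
deficient

Proper divisors of 55: sum = 1 + 5 + 11 = 17
Since 17 < 55, 55 is deficient.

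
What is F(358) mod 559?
395

Matrix identity: Q^n = [[F_(n+1), F_n], [F_n, F_(n-1)]] with Q = [[1,1],[1,0]].
n = 358 = 101100110₂. Square-and-multiply, entries mod 559:
Q^1 = [[1,1],[1,0]]
Q^2 = (Q^1)² = [[2,1],[1,1]]
Q^5 = (Q^2)²·Q = [[8,5],[5,3]]
Q^11 = (Q^5)²·Q = [[144,89],[89,55]]
Q^22 = (Q^11)² = [[148,382],[382,325]]
Q^44 = (Q^22)² = [[128,129],[129,558]]
Q^89 = (Q^44)²·Q = [[216,44],[44,172]]
Q^179 = (Q^89)²·Q = [[261,518],[518,302]]
Q^358 = (Q^179)² = [[486,395],[395,91]]
F_358 mod 559 = Q^358[0][1] = 395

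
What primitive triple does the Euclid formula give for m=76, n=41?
(4095, 6232, 7457)

Euclid's formula: a = m² - n², b = 2mn, c = m² + n²
m = 76, n = 41
a = 76² - 41² = 5776 - 1681 = 4095
b = 2 × 76 × 41 = 6232
c = 76² + 41² = 5776 + 1681 = 7457
Verification: 4095² + 6232² = 16769025 + 38837824 = 55606849 = 7457² ✓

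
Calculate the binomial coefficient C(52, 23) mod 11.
4

Using Lucas' theorem:
Write n=52 and k=23 in base 11:
n in base 11: [4, 8]
k in base 11: [2, 1]
C(52,23) mod 11 = ∏ C(n_i, k_i) mod 11
Digit binomials (mod 11): C(4,2) = 6; C(8,1) = 8
Product: 6 × 8 = 48 ≡ 4 (mod 11)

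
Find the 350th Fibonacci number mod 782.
285

Matrix identity: Q^n = [[F_(n+1), F_n], [F_n, F_(n-1)]] with Q = [[1,1],[1,0]].
n = 350 = 101011110₂. Square-and-multiply, entries mod 782:
Q^1 = [[1,1],[1,0]]
Q^2 = (Q^1)² = [[2,1],[1,1]]
Q^5 = (Q^2)²·Q = [[8,5],[5,3]]
Q^10 = (Q^5)² = [[89,55],[55,34]]
Q^21 = (Q^10)²·Q = [[507,780],[780,509]]
Q^43 = (Q^21)²·Q = [[89,557],[557,314]]
Q^87 = (Q^43)²·Q = [[715,678],[678,37]]
Q^175 = (Q^87)²·Q = [[439,447],[447,774]]
Q^350 = (Q^175)² = [[748,285],[285,463]]
F_350 mod 782 = Q^350[0][1] = 285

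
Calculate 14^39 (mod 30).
14

Repeated squaring. Binary of 39 = 100111.
14^1 ≡ 14 (mod 30); 14^2 ≡ 16 (mod 30); 14^4 ≡ 16 (mod 30); 14^8 ≡ 16 (mod 30); 14^16 ≡ 16 (mod 30); 14^32 ≡ 16 (mod 30)
14^39 = 14^1 × 14^2 × 14^4 × 14^32 ≡ 14 (mod 30)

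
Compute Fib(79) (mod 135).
121

Matrix identity: Q^n = [[F_(n+1), F_n], [F_n, F_(n-1)]] with Q = [[1,1],[1,0]].
n = 79 = 1001111₂. Square-and-multiply, entries mod 135:
Q^1 = [[1,1],[1,0]]
Q^2 = (Q^1)² = [[2,1],[1,1]]
Q^4 = (Q^2)² = [[5,3],[3,2]]
Q^9 = (Q^4)²·Q = [[55,34],[34,21]]
Q^19 = (Q^9)²·Q = [[15,131],[131,19]]
Q^39 = (Q^19)²·Q = [[105,106],[106,134]]
Q^79 = (Q^39)²·Q = [[75,121],[121,89]]
F_79 mod 135 = Q^79[0][1] = 121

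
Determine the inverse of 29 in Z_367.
38

gcd(29, 367) = 1, so the inverse exists.
Extended Euclidean algorithm on (367, 29):
367 = 12 × 29 + 19  ⟹  19 = (1)·367 + (-12)·29
29 = 1 × 19 + 10  ⟹  10 = (-1)·367 + (13)·29
19 = 1 × 10 + 9  ⟹  9 = (2)·367 + (-25)·29
10 = 1 × 9 + 1  ⟹  1 = (-3)·367 + (38)·29
So (38)·29 ≡ 1 (mod 367), i.e. 29^(-1) ≡ 38 (mod 367).
Check: 29 × 38 = 1102 ≡ 1 (mod 367)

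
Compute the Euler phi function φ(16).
8

16 = 2^4
φ(n) = n × ∏(1 - 1/p) for each prime p dividing n
φ(16) = 16 × (1 - 1/2) = 8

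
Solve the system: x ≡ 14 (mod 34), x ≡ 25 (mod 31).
490

Using Chinese Remainder Theorem:
M = 34 × 31 = 1054
M1 = 31, M2 = 34
y1 = 31^(-1) mod 34 = 11
y2 = 34^(-1) mod 31 = 21
x = (14×31×11 + 25×34×21) mod 1054 = 490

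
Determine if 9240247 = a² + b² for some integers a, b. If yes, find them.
Not possible

Factorization: 9240247 = 47^3 × 89
By Fermat: n is sum of two squares iff every prime p ≡ 3 (mod 4) appears to even power.
Prime(s) ≡ 3 (mod 4) with odd exponent: [(47, 3)]
Therefore 9240247 cannot be expressed as a² + b².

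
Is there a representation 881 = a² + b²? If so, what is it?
16² + 25² (a=16, b=25)

Factorization: 881 = 881
By Fermat: n is sum of two squares iff every prime p ≡ 3 (mod 4) appears to even power.
All primes ≡ 3 (mod 4) appear to even power.
Search a = 0, 1, 2, … for 881 - a² a perfect square: first hit at a = 16: 881 - 256 = 625 = 25².
881 = 16² + 25² = 256 + 625 ✓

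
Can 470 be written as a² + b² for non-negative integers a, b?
Not possible

Factorization: 470 = 2 × 5 × 47
By Fermat: n is sum of two squares iff every prime p ≡ 3 (mod 4) appears to even power.
Prime(s) ≡ 3 (mod 4) with odd exponent: [(47, 1)]
Therefore 470 cannot be expressed as a² + b².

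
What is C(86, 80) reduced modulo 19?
1

Using Lucas' theorem:
Write n=86 and k=80 in base 19:
n in base 19: [4, 10]
k in base 19: [4, 4]
C(86,80) mod 19 = ∏ C(n_i, k_i) mod 19
Digit binomials (mod 19): C(4,4) = 1; C(10,4) = 210 ≡ 1
Product: 1 × 1 = 1 ≡ 1 (mod 19)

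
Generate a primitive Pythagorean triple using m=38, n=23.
(915, 1748, 1973)

Euclid's formula: a = m² - n², b = 2mn, c = m² + n²
m = 38, n = 23
a = 38² - 23² = 1444 - 529 = 915
b = 2 × 38 × 23 = 1748
c = 38² + 23² = 1444 + 529 = 1973
Verification: 915² + 1748² = 837225 + 3055504 = 3892729 = 1973² ✓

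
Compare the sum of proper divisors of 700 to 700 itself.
abundant

Proper divisors of 700: sum = 1 + 2 + 4 + 5 + 7 + 10 + 14 + 20 + ... + 100 + 140 + 175 + 350 (17 divisors) = 1036
Since 1036 > 700, 700 is abundant.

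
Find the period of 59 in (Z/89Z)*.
88

89 is prime, so ord(59) divides φ(89) = 88.
Divisors of 88: 1, 2, 4, 8, 11, 22, 44, 88.
Repeated squaring: 59^1 ≡ 59, 59^2 ≡ 10, 59^4 ≡ 11, 59^8 ≡ 32, 59^16 ≡ 45, 59^32 ≡ 67, 59^64 ≡ 39 (mod 89).
Test 59^d mod 89 for each divisor d in increasing order:
59^1 ≡ 59
59^2 ≡ 10
59^4 ≡ 11
59^8 ≡ 32
59^11 = 59^8·59^2·59^1 ≡ 12
59^22 = 59^16·59^4·59^2 ≡ 55
59^44 = 59^32·59^8·59^4 ≡ 88
59^88 = 59^64·59^16·59^8 ≡ 1  ← first divisor giving 1
The order is 88.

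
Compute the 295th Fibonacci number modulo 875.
580

Matrix identity: Q^n = [[F_(n+1), F_n], [F_n, F_(n-1)]] with Q = [[1,1],[1,0]].
n = 295 = 100100111₂. Square-and-multiply, entries mod 875:
Q^1 = [[1,1],[1,0]]
Q^2 = (Q^1)² = [[2,1],[1,1]]
Q^4 = (Q^2)² = [[5,3],[3,2]]
Q^9 = (Q^4)²·Q = [[55,34],[34,21]]
Q^18 = (Q^9)² = [[681,834],[834,722]]
Q^36 = (Q^18)² = [[817,227],[227,590]]
Q^73 = (Q^36)²·Q = [[657,643],[643,14]]
Q^147 = (Q^73)²·Q = [[801,723],[723,78]]
Q^295 = (Q^147)²·Q = [[847,580],[580,267]]
F_295 mod 875 = Q^295[0][1] = 580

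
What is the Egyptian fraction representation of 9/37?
1/5 + 1/24 + 1/635 + 1/563880

Greedy algorithm:
9/37: ceiling(37/9) = 5, use 1/5
8/185: ceiling(185/8) = 24, use 1/24
7/4440: ceiling(4440/7) = 635, use 1/635
1/563880: ceiling(563880/1) = 563880, use 1/563880
Result: 9/37 = 1/5 + 1/24 + 1/635 + 1/563880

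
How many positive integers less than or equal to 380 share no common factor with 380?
144

380 = 2^2 × 5 × 19
φ(n) = n × ∏(1 - 1/p) for each prime p dividing n
φ(380) = 380 × (1 - 1/2) × (1 - 1/5) × (1 - 1/19) = 144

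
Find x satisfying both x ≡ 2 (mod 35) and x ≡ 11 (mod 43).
527

Using Chinese Remainder Theorem:
M = 35 × 43 = 1505
M1 = 43, M2 = 35
y1 = 43^(-1) mod 35 = 22
y2 = 35^(-1) mod 43 = 16
x = (2×43×22 + 11×35×16) mod 1505 = 527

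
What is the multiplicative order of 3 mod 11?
5

11 is prime, so ord(3) divides φ(11) = 10.
Divisors of 10: 1, 2, 5, 10.
Repeated squaring: 3^1 ≡ 3, 3^2 ≡ 9, 3^4 ≡ 4, 3^8 ≡ 5 (mod 11).
Test 3^d mod 11 for each divisor d in increasing order:
3^1 ≡ 3
3^2 ≡ 9
3^5 = 3^4·3^1 ≡ 1  ← first divisor giving 1
The order is 5.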